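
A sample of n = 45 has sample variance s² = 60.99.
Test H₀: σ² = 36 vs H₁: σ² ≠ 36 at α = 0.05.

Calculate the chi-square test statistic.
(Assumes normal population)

Answer: χ² = 74.5433, reject H₀

Derivation:
df = n - 1 = 44
χ² = (n-1)s²/σ₀² = 44×60.99/36 = 74.5433
Critical values: χ²_{0.975,44} = 27.575, χ²_{0.025,44} = 64.201
Rejection region: χ² < 27.575 or χ² > 64.201
Decision: reject H₀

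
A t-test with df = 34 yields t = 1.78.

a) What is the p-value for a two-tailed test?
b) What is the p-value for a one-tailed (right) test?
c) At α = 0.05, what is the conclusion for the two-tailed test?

Using t-distribution with df = 34:
a) Two-tailed: p = 2×P(T > 1.78) = 0.0840
b) One-tailed: p = P(T > 1.78) = 0.0420
c) 0.0840 ≥ 0.05, fail to reject H₀

Answer: a) 0.0840, b) 0.0420, c) fail to reject H₀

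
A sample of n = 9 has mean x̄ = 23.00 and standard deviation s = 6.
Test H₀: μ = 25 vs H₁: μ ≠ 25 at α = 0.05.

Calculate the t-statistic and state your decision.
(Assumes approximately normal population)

df = n - 1 = 8
SE = s/√n = 6/√9 = 2.0000
t = (x̄ - μ₀)/SE = (23.00 - 25)/2.0000 = -1.0000
Critical value: t_{0.025,8} = ±2.306
p-value ≈ 0.3466
Decision: fail to reject H₀

Answer: t = -1.0000, fail to reject H₀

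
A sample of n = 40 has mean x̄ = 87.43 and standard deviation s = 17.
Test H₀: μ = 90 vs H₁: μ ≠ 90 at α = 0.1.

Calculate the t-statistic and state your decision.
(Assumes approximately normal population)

df = n - 1 = 39
SE = s/√n = 17/√40 = 2.6879
t = (x̄ - μ₀)/SE = (87.43 - 90)/2.6879 = -0.9561
Critical value: t_{0.05,39} = ±1.685
p-value ≈ 0.3449
Decision: fail to reject H₀

Answer: t = -0.9561, fail to reject H₀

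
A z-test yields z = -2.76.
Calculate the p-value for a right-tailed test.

For z = -2.76:
p = P(Z > -2.76) = 1 - Φ(-2.76) = 0.9971

Answer: p-value ≈ 0.9971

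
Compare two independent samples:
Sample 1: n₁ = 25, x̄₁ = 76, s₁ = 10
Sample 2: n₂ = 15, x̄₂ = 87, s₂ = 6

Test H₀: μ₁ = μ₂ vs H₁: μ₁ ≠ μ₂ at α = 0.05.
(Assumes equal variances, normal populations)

Answer: t = -3.8528, reject H₀

Derivation:
Pooled variance: s²_p = [24×10² + 14×6²]/(38) = 76.4211
s_p = 8.7419
SE = s_p×√(1/n₁ + 1/n₂) = 8.7419×√(1/25 + 1/15) = 2.8551
t = (x̄₁ - x̄₂)/SE = (76 - 87)/2.8551 = -3.8528
df = 38, t-critical = ±2.024
Decision: reject H₀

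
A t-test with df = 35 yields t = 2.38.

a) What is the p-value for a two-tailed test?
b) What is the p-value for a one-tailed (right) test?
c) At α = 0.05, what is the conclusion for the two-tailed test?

Using t-distribution with df = 35:
a) Two-tailed: p = 2×P(T > 2.38) = 0.0229
b) One-tailed: p = P(T > 2.38) = 0.0114
c) 0.0229 < 0.05, reject H₀

Answer: a) 0.0229, b) 0.0114, c) reject H₀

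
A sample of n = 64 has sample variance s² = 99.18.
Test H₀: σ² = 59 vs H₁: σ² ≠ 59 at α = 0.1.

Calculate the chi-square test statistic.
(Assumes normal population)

df = n - 1 = 63
χ² = (n-1)s²/σ₀² = 63×99.18/59 = 105.9041
Critical values: χ²_{0.95,63} = 45.741, χ²_{0.05,63} = 82.529
Rejection region: χ² < 45.741 or χ² > 82.529
Decision: reject H₀

Answer: χ² = 105.9041, reject H₀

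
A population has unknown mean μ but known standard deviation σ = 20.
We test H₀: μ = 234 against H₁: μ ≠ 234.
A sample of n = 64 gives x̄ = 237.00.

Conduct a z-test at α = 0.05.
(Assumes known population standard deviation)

Answer: z = 1.2000, fail to reject H₀

Derivation:
Standard error: SE = σ/√n = 20/√64 = 2.5000
z-statistic: z = (x̄ - μ₀)/SE = (237.00 - 234)/2.5000 = 1.2000
Critical value: ±1.960
p-value = 0.2301
Decision: fail to reject H₀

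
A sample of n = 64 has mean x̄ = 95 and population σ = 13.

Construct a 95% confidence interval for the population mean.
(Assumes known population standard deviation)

Confidence level: 95%, α = 0.05
z_0.025 = 1.960
SE = σ/√n = 13/√64 = 1.6250
Margin of error = 1.960 × 1.6250 = 3.1850
CI: x̄ ± margin = 95 ± 3.1850
CI: (91.8150, 98.1850)

Answer: (91.8150, 98.1850)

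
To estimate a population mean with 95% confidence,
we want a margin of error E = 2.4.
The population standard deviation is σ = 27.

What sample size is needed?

z_0.025 = 1.960
n = (z×σ/E)² = (1.960×27/2.4)²
n = 486.2025
Round up: n = 487

Answer: n = 487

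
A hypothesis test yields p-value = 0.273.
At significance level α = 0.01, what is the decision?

Answer: fail to reject H₀

Derivation:
Compare p-value to α:
0.273 ≥ 0.01
Decision: fail to reject H₀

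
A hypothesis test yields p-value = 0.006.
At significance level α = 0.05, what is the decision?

Compare p-value to α:
0.006 < 0.05
Decision: reject H₀

Answer: reject H₀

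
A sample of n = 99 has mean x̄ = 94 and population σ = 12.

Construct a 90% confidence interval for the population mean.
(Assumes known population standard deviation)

Answer: (92.0161, 95.9839)

Derivation:
Confidence level: 90%, α = 0.1
z_0.05 = 1.645
SE = σ/√n = 12/√99 = 1.2060
Margin of error = 1.645 × 1.2060 = 1.9839
CI: x̄ ± margin = 94 ± 1.9839
CI: (92.0161, 95.9839)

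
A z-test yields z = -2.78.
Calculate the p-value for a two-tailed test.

Answer: p-value ≈ 0.0054

Derivation:
For z = -2.78:
p = 2×P(Z > |-2.78|) = 2×(1 - Φ(2.78)) = 0.0054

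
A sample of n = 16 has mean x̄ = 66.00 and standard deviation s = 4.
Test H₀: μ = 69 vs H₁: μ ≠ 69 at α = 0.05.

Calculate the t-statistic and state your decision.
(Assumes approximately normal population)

Answer: t = -3.0000, reject H₀

Derivation:
df = n - 1 = 15
SE = s/√n = 4/√16 = 1.0000
t = (x̄ - μ₀)/SE = (66.00 - 69)/1.0000 = -3.0000
Critical value: t_{0.025,15} = ±2.131
p-value ≈ 0.0090
Decision: reject H₀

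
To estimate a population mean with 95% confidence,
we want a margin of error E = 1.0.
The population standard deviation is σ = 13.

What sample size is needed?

z_0.025 = 1.960
n = (z×σ/E)² = (1.960×13/1.0)²
n = 649.2304
Round up: n = 650

Answer: n = 650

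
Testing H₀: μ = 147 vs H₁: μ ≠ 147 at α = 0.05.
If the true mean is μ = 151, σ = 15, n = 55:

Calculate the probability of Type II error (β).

SE = σ/√n = 15/√55 = 2.0226
Critical values: μ₀ ± z_0.025×SE = 147 ± 1.960×2.0226
Acceptance region: (143.0357, 150.9643)
Under H₁ (μ = 151): z_high = (150.9643 - 151)/2.0226 = -0.0177, z_low = (143.0357 - 151)/2.0226 = -3.9377
β = P(not reject | H₁) = Φ(-0.0177) - Φ(-3.9377) ≈ 0.4929

Answer: β ≈ 0.4929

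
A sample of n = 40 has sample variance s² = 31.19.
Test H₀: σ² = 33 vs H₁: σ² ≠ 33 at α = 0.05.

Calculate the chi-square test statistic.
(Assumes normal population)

df = n - 1 = 39
χ² = (n-1)s²/σ₀² = 39×31.19/33 = 36.8609
Critical values: χ²_{0.975,39} = 23.654, χ²_{0.025,39} = 58.120
Rejection region: χ² < 23.654 or χ² > 58.120
Decision: fail to reject H₀

Answer: χ² = 36.8609, fail to reject H₀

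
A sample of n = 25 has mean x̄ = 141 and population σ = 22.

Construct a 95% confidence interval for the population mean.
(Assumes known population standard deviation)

Confidence level: 95%, α = 0.05
z_0.025 = 1.960
SE = σ/√n = 22/√25 = 4.4000
Margin of error = 1.960 × 4.4000 = 8.6240
CI: x̄ ± margin = 141 ± 8.6240
CI: (132.3760, 149.6240)

Answer: (132.3760, 149.6240)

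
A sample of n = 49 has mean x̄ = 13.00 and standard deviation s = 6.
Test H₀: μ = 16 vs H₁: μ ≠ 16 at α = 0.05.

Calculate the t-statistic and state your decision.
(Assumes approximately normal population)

df = n - 1 = 48
SE = s/√n = 6/√49 = 0.8571
t = (x̄ - μ₀)/SE = (13.00 - 16)/0.8571 = -3.5002
Critical value: t_{0.025,48} = ±2.011
p-value ≈ 0.0010
Decision: reject H₀

Answer: t = -3.5002, reject H₀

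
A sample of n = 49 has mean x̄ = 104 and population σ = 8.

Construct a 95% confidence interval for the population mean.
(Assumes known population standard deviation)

Answer: (101.7599, 106.2401)

Derivation:
Confidence level: 95%, α = 0.05
z_0.025 = 1.960
SE = σ/√n = 8/√49 = 1.1429
Margin of error = 1.960 × 1.1429 = 2.2401
CI: x̄ ± margin = 104 ± 2.2401
CI: (101.7599, 106.2401)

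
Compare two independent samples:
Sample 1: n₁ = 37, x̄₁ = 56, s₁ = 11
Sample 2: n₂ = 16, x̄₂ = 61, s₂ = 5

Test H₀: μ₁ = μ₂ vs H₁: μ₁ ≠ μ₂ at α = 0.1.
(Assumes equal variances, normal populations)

Pooled variance: s²_p = [36×11² + 15×5²]/(51) = 92.7647
s_p = 9.6314
SE = s_p×√(1/n₁ + 1/n₂) = 9.6314×√(1/37 + 1/16) = 2.8818
t = (x̄₁ - x̄₂)/SE = (56 - 61)/2.8818 = -1.7350
df = 51, t-critical = ±1.675
Decision: reject H₀

Answer: t = -1.7350, reject H₀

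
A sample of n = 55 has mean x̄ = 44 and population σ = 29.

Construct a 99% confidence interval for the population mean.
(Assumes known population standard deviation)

Confidence level: 99%, α = 0.01
z_0.005 = 2.576
SE = σ/√n = 29/√55 = 3.9104
Margin of error = 2.576 × 3.9104 = 10.0732
CI: x̄ ± margin = 44 ± 10.0732
CI: (33.9268, 54.0732)

Answer: (33.9268, 54.0732)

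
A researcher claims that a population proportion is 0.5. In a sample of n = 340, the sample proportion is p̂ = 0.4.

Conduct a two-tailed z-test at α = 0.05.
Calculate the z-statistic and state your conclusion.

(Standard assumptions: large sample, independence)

Answer: z = -3.6879, reject H₀

Derivation:
H₀: p = 0.5, H₁: p ≠ 0.5
Standard error: SE = √(p₀(1-p₀)/n) = √(0.5×0.5/340) = 0.027116
z-statistic: z = (p̂ - p₀)/SE = (0.4 - 0.5)/0.027116 = -3.6879
Critical value: z_0.025 = ±1.960
p-value = 0.0002
Decision: reject H₀ at α = 0.05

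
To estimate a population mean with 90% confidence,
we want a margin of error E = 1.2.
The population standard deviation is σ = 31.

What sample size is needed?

Answer: n = 1806

Derivation:
z_0.05 = 1.645
n = (z×σ/E)² = (1.645×31/1.2)²
n = 1805.8959
Round up: n = 1806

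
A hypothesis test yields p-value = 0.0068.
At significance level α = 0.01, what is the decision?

Answer: reject H₀

Derivation:
Compare p-value to α:
0.0068 < 0.01
Decision: reject H₀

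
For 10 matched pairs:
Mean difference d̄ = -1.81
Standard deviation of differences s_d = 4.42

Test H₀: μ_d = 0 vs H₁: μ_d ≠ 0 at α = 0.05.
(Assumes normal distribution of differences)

df = n - 1 = 9
SE = s_d/√n = 4.42/√10 = 1.3977
t = d̄/SE = -1.81/1.3977 = -1.2950
Critical value: t_{0.025,9} = ±2.262
p-value ≈ 0.2276
Decision: fail to reject H₀

Answer: t = -1.2950, fail to reject H₀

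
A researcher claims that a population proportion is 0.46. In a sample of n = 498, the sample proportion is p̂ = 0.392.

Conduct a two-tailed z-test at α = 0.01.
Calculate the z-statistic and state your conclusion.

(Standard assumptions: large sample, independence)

Answer: z = -3.0447, reject H₀

Derivation:
H₀: p = 0.46, H₁: p ≠ 0.46
Standard error: SE = √(p₀(1-p₀)/n) = √(0.46×0.54/498) = 0.022334
z-statistic: z = (p̂ - p₀)/SE = (0.392 - 0.46)/0.022334 = -3.0447
Critical value: z_0.005 = ±2.576
p-value = 0.0023
Decision: reject H₀ at α = 0.01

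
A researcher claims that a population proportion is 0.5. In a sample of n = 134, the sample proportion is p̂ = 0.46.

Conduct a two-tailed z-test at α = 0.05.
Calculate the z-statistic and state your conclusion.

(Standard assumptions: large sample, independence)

Answer: z = -0.9261, fail to reject H₀

Derivation:
H₀: p = 0.5, H₁: p ≠ 0.5
Standard error: SE = √(p₀(1-p₀)/n) = √(0.5×0.5/134) = 0.043193
z-statistic: z = (p̂ - p₀)/SE = (0.46 - 0.5)/0.043193 = -0.9261
Critical value: z_0.025 = ±1.960
p-value = 0.3544
Decision: fail to reject H₀ at α = 0.05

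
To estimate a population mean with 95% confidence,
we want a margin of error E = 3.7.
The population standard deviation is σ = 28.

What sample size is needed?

z_0.025 = 1.960
n = (z×σ/E)² = (1.960×28/3.7)²
n = 220.0011
Round up: n = 221

Answer: n = 221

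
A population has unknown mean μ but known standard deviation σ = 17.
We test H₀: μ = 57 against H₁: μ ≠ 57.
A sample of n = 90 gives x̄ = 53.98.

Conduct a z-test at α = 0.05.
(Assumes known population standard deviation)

Answer: z = -1.6853, fail to reject H₀

Derivation:
Standard error: SE = σ/√n = 17/√90 = 1.7920
z-statistic: z = (x̄ - μ₀)/SE = (53.98 - 57)/1.7920 = -1.6853
Critical value: ±1.960
p-value = 0.0919
Decision: fail to reject H₀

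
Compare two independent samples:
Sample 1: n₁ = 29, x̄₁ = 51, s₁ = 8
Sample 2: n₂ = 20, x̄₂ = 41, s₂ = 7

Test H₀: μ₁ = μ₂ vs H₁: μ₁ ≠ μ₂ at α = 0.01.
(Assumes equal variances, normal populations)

Pooled variance: s²_p = [28×8² + 19×7²]/(47) = 57.9362
s_p = 7.6116
SE = s_p×√(1/n₁ + 1/n₂) = 7.6116×√(1/29 + 1/20) = 2.2124
t = (x̄₁ - x̄₂)/SE = (51 - 41)/2.2124 = 4.5200
df = 47, t-critical = ±2.685
Decision: reject H₀

Answer: t = 4.5200, reject H₀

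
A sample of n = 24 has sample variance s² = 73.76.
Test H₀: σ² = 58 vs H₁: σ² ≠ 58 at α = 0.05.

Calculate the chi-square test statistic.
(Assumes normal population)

df = n - 1 = 23
χ² = (n-1)s²/σ₀² = 23×73.76/58 = 29.2497
Critical values: χ²_{0.975,23} = 11.689, χ²_{0.025,23} = 38.076
Rejection region: χ² < 11.689 or χ² > 38.076
Decision: fail to reject H₀

Answer: χ² = 29.2497, fail to reject H₀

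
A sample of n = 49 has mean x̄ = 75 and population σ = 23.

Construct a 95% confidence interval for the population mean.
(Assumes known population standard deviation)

Confidence level: 95%, α = 0.05
z_0.025 = 1.960
SE = σ/√n = 23/√49 = 3.2857
Margin of error = 1.960 × 3.2857 = 6.4400
CI: x̄ ± margin = 75 ± 6.4400
CI: (68.5600, 81.4400)

Answer: (68.5600, 81.4400)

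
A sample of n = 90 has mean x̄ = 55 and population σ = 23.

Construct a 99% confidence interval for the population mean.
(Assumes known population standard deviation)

Answer: (48.7547, 61.2453)

Derivation:
Confidence level: 99%, α = 0.01
z_0.005 = 2.576
SE = σ/√n = 23/√90 = 2.4244
Margin of error = 2.576 × 2.4244 = 6.2453
CI: x̄ ± margin = 55 ± 6.2453
CI: (48.7547, 61.2453)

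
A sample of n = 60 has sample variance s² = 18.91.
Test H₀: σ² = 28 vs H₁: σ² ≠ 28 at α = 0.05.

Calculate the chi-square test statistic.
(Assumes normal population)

Answer: χ² = 39.8461, fail to reject H₀

Derivation:
df = n - 1 = 59
χ² = (n-1)s²/σ₀² = 59×18.91/28 = 39.8461
Critical values: χ²_{0.975,59} = 39.662, χ²_{0.025,59} = 82.117
Rejection region: χ² < 39.662 or χ² > 82.117
Decision: fail to reject H₀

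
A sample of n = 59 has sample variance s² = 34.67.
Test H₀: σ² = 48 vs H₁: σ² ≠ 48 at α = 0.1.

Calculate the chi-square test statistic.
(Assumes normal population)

df = n - 1 = 58
χ² = (n-1)s²/σ₀² = 58×34.67/48 = 41.8929
Critical values: χ²_{0.95,58} = 41.492, χ²_{0.05,58} = 76.778
Rejection region: χ² < 41.492 or χ² > 76.778
Decision: fail to reject H₀

Answer: χ² = 41.8929, fail to reject H₀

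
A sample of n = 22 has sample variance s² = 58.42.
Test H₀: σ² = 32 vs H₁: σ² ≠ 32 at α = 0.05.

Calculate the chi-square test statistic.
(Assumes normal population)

Answer: χ² = 38.3381, reject H₀

Derivation:
df = n - 1 = 21
χ² = (n-1)s²/σ₀² = 21×58.42/32 = 38.3381
Critical values: χ²_{0.975,21} = 10.283, χ²_{0.025,21} = 35.479
Rejection region: χ² < 10.283 or χ² > 35.479
Decision: reject H₀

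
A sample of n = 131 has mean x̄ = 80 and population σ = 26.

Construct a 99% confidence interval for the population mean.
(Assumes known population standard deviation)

Answer: (74.1484, 85.8516)

Derivation:
Confidence level: 99%, α = 0.01
z_0.005 = 2.576
SE = σ/√n = 26/√131 = 2.2716
Margin of error = 2.576 × 2.2716 = 5.8516
CI: x̄ ± margin = 80 ± 5.8516
CI: (74.1484, 85.8516)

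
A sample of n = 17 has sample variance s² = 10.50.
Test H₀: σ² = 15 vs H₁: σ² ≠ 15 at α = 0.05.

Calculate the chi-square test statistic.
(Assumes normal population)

Answer: χ² = 11.2000, fail to reject H₀

Derivation:
df = n - 1 = 16
χ² = (n-1)s²/σ₀² = 16×10.50/15 = 11.2000
Critical values: χ²_{0.975,16} = 6.908, χ²_{0.025,16} = 28.845
Rejection region: χ² < 6.908 or χ² > 28.845
Decision: fail to reject H₀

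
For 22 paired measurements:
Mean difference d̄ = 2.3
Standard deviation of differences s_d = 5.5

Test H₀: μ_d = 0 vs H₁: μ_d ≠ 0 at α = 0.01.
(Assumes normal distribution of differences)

Answer: t = 1.9615, fail to reject H₀

Derivation:
df = n - 1 = 21
SE = s_d/√n = 5.5/√22 = 1.1726
t = d̄/SE = 2.3/1.1726 = 1.9615
Critical value: t_{0.005,21} = ±2.831
p-value ≈ 0.0632
Decision: fail to reject H₀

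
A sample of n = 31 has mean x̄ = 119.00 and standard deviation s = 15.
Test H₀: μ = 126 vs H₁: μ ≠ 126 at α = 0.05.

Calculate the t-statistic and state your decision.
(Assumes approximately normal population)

df = n - 1 = 30
SE = s/√n = 15/√31 = 2.6941
t = (x̄ - μ₀)/SE = (119.00 - 126)/2.6941 = -2.5983
Critical value: t_{0.025,30} = ±2.042
p-value ≈ 0.0144
Decision: reject H₀

Answer: t = -2.5983, reject H₀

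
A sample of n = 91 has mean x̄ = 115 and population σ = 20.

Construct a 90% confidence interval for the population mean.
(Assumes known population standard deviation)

Confidence level: 90%, α = 0.1
z_0.05 = 1.645
SE = σ/√n = 20/√91 = 2.0966
Margin of error = 1.645 × 2.0966 = 3.4489
CI: x̄ ± margin = 115 ± 3.4489
CI: (111.5511, 118.4489)

Answer: (111.5511, 118.4489)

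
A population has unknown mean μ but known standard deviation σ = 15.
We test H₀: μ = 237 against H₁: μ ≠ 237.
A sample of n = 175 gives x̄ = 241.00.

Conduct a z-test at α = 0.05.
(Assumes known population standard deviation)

Answer: z = 3.5276, reject H₀

Derivation:
Standard error: SE = σ/√n = 15/√175 = 1.1339
z-statistic: z = (x̄ - μ₀)/SE = (241.00 - 237)/1.1339 = 3.5276
Critical value: ±1.960
p-value = 0.0004
Decision: reject H₀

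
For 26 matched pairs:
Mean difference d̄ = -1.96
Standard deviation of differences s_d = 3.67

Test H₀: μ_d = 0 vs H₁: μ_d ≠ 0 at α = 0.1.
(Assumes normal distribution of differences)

df = n - 1 = 25
SE = s_d/√n = 3.67/√26 = 0.7197
t = d̄/SE = -1.96/0.7197 = -2.7234
Critical value: t_{0.05,25} = ±1.708
p-value ≈ 0.0116
Decision: reject H₀

Answer: t = -2.7234, reject H₀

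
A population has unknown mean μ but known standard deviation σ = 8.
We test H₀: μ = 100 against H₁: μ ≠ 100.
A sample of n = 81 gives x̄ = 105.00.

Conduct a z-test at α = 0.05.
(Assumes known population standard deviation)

Answer: z = 5.6249, reject H₀

Derivation:
Standard error: SE = σ/√n = 8/√81 = 0.8889
z-statistic: z = (x̄ - μ₀)/SE = (105.00 - 100)/0.8889 = 5.6249
Critical value: ±1.960
p-value < 0.0001
Decision: reject H₀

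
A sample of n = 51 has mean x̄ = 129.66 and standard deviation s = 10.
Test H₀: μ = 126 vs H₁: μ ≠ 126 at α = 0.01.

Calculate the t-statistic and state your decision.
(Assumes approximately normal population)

df = n - 1 = 50
SE = s/√n = 10/√51 = 1.4003
t = (x̄ - μ₀)/SE = (129.66 - 126)/1.4003 = 2.6137
Critical value: t_{0.005,50} = ±2.678
p-value ≈ 0.0118
Decision: fail to reject H₀

Answer: t = 2.6137, fail to reject H₀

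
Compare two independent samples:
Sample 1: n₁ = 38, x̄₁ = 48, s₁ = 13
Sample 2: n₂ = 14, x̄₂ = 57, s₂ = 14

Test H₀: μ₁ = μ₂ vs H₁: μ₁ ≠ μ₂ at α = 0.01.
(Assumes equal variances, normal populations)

Pooled variance: s²_p = [37×13² + 13×14²]/(50) = 176.0200
s_p = 13.2673
SE = s_p×√(1/n₁ + 1/n₂) = 13.2673×√(1/38 + 1/14) = 4.1479
t = (x̄₁ - x̄₂)/SE = (48 - 57)/4.1479 = -2.1698
df = 50, t-critical = ±2.678
Decision: fail to reject H₀

Answer: t = -2.1698, fail to reject H₀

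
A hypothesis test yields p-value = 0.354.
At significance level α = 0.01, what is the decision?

Compare p-value to α:
0.354 ≥ 0.01
Decision: fail to reject H₀

Answer: fail to reject H₀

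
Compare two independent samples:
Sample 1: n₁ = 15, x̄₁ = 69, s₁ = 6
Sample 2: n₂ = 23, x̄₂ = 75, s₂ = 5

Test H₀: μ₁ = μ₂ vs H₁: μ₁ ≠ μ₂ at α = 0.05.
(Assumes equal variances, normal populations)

Answer: t = -3.3411, reject H₀

Derivation:
Pooled variance: s²_p = [14×6² + 22×5²]/(36) = 29.2778
s_p = 5.4109
SE = s_p×√(1/n₁ + 1/n₂) = 5.4109×√(1/15 + 1/23) = 1.7958
t = (x̄₁ - x̄₂)/SE = (69 - 75)/1.7958 = -3.3411
df = 36, t-critical = ±2.028
Decision: reject H₀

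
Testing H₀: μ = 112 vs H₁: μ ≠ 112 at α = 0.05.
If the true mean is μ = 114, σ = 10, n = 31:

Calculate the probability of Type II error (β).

Answer: β ≈ 0.8003

Derivation:
SE = σ/√n = 10/√31 = 1.7961
Critical values: μ₀ ± z_0.025×SE = 112 ± 1.960×1.7961
Acceptance region: (108.4796, 115.5204)
Under H₁ (μ = 114): z_high = (115.5204 - 114)/1.7961 = 0.8465, z_low = (108.4796 - 114)/1.7961 = -3.0735
β = P(not reject | H₁) = Φ(0.8465) - Φ(-3.0735) ≈ 0.8003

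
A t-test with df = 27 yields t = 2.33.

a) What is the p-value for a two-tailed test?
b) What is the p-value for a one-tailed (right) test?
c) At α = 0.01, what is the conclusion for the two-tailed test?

Using t-distribution with df = 27:
a) Two-tailed: p = 2×P(T > 2.33) = 0.0275
b) One-tailed: p = P(T > 2.33) = 0.0138
c) 0.0275 ≥ 0.01, fail to reject H₀

Answer: a) 0.0275, b) 0.0138, c) fail to reject H₀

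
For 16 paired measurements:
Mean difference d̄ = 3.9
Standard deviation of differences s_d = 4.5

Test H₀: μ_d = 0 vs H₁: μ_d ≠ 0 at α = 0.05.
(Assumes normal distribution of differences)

Answer: t = 3.4667, reject H₀

Derivation:
df = n - 1 = 15
SE = s_d/√n = 4.5/√16 = 1.1250
t = d̄/SE = 3.9/1.1250 = 3.4667
Critical value: t_{0.025,15} = ±2.131
p-value ≈ 0.0035
Decision: reject H₀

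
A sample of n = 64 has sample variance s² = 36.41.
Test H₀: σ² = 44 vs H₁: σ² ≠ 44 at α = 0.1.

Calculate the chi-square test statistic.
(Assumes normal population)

df = n - 1 = 63
χ² = (n-1)s²/σ₀² = 63×36.41/44 = 52.1325
Critical values: χ²_{0.95,63} = 45.741, χ²_{0.05,63} = 82.529
Rejection region: χ² < 45.741 or χ² > 82.529
Decision: fail to reject H₀

Answer: χ² = 52.1325, fail to reject H₀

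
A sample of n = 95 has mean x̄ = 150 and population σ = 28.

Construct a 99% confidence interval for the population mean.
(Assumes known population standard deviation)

Answer: (142.5999, 157.4001)

Derivation:
Confidence level: 99%, α = 0.01
z_0.005 = 2.576
SE = σ/√n = 28/√95 = 2.8727
Margin of error = 2.576 × 2.8727 = 7.4001
CI: x̄ ± margin = 150 ± 7.4001
CI: (142.5999, 157.4001)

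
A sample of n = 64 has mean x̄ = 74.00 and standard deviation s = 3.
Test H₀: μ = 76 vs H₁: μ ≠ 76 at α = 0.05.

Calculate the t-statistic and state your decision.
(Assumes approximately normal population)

Answer: t = -5.3333, reject H₀

Derivation:
df = n - 1 = 63
SE = s/√n = 3/√64 = 0.3750
t = (x̄ - μ₀)/SE = (74.00 - 76)/0.3750 = -5.3333
Critical value: t_{0.025,63} = ±1.998
p-value < 0.0001
Decision: reject H₀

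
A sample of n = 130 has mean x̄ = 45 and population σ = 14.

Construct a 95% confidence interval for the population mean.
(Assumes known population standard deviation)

Confidence level: 95%, α = 0.05
z_0.025 = 1.960
SE = σ/√n = 14/√130 = 1.2279
Margin of error = 1.960 × 1.2279 = 2.4067
CI: x̄ ± margin = 45 ± 2.4067
CI: (42.5933, 47.4067)

Answer: (42.5933, 47.4067)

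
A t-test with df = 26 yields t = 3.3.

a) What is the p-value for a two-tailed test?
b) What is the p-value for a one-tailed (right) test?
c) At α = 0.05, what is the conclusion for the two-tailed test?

Using t-distribution with df = 26:
a) Two-tailed: p = 2×P(T > 3.3) = 0.0028
b) One-tailed: p = P(T > 3.3) = 0.0014
c) 0.0028 < 0.05, reject H₀

Answer: a) 0.0028, b) 0.0014, c) reject H₀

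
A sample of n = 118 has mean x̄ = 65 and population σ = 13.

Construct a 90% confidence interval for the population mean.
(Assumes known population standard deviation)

Confidence level: 90%, α = 0.1
z_0.05 = 1.645
SE = σ/√n = 13/√118 = 1.1967
Margin of error = 1.645 × 1.1967 = 1.9686
CI: x̄ ± margin = 65 ± 1.9686
CI: (63.0314, 66.9686)

Answer: (63.0314, 66.9686)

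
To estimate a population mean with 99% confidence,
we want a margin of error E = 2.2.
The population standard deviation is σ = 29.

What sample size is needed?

z_0.005 = 2.576
n = (z×σ/E)² = (2.576×29/2.2)²
n = 1153.0346
Round up: n = 1154

Answer: n = 1154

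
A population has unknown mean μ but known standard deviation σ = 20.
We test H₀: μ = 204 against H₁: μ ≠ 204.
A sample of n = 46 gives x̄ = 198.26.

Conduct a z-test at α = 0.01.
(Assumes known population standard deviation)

Answer: z = -1.9466, fail to reject H₀

Derivation:
Standard error: SE = σ/√n = 20/√46 = 2.9488
z-statistic: z = (x̄ - μ₀)/SE = (198.26 - 204)/2.9488 = -1.9466
Critical value: ±2.576
p-value = 0.0516
Decision: fail to reject H₀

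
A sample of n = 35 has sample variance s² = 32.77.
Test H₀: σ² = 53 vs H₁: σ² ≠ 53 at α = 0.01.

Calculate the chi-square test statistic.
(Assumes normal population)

df = n - 1 = 34
χ² = (n-1)s²/σ₀² = 34×32.77/53 = 21.0223
Critical values: χ²_{0.995,34} = 16.501, χ²_{0.005,34} = 58.964
Rejection region: χ² < 16.501 or χ² > 58.964
Decision: fail to reject H₀

Answer: χ² = 21.0223, fail to reject H₀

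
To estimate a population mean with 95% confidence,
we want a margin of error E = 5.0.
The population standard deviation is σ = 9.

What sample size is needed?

z_0.025 = 1.960
n = (z×σ/E)² = (1.960×9/5.0)²
n = 12.4468
Round up: n = 13

Answer: n = 13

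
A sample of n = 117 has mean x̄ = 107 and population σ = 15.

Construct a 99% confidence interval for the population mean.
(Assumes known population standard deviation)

Confidence level: 99%, α = 0.01
z_0.005 = 2.576
SE = σ/√n = 15/√117 = 1.3868
Margin of error = 2.576 × 1.3868 = 3.5724
CI: x̄ ± margin = 107 ± 3.5724
CI: (103.4276, 110.5724)

Answer: (103.4276, 110.5724)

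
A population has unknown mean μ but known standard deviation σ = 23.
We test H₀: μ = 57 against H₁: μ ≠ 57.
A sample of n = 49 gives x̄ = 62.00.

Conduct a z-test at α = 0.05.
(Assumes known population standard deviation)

Standard error: SE = σ/√n = 23/√49 = 3.2857
z-statistic: z = (x̄ - μ₀)/SE = (62.00 - 57)/3.2857 = 1.5217
Critical value: ±1.960
p-value = 0.1281
Decision: fail to reject H₀

Answer: z = 1.5217, fail to reject H₀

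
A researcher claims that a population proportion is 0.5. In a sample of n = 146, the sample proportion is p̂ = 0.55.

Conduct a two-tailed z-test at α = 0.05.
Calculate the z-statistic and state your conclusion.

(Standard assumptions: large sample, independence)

H₀: p = 0.5, H₁: p ≠ 0.5
Standard error: SE = √(p₀(1-p₀)/n) = √(0.5×0.5/146) = 0.041380
z-statistic: z = (p̂ - p₀)/SE = (0.55 - 0.5)/0.041380 = 1.2083
Critical value: z_0.025 = ±1.960
p-value = 0.2269
Decision: fail to reject H₀ at α = 0.05

Answer: z = 1.2083, fail to reject H₀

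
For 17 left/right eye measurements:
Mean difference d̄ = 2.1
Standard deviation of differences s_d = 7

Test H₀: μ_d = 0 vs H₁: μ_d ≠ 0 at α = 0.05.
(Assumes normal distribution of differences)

Answer: t = 1.2370, fail to reject H₀

Derivation:
df = n - 1 = 16
SE = s_d/√n = 7/√17 = 1.6977
t = d̄/SE = 2.1/1.6977 = 1.2370
Critical value: t_{0.025,16} = ±2.120
p-value ≈ 0.2339
Decision: fail to reject H₀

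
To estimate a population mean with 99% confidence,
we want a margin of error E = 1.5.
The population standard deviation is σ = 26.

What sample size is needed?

z_0.005 = 2.576
n = (z×σ/E)² = (2.576×26/1.5)²
n = 1993.6820
Round up: n = 1994

Answer: n = 1994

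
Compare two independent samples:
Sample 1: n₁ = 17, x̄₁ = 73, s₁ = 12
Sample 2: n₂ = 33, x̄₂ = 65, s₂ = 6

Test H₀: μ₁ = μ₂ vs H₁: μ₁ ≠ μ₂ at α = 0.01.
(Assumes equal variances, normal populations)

Answer: t = 3.1581, reject H₀

Derivation:
Pooled variance: s²_p = [16×12² + 32×6²]/(48) = 72.0000
s_p = 8.4853
SE = s_p×√(1/n₁ + 1/n₂) = 8.4853×√(1/17 + 1/33) = 2.5332
t = (x̄₁ - x̄₂)/SE = (73 - 65)/2.5332 = 3.1581
df = 48, t-critical = ±2.682
Decision: reject H₀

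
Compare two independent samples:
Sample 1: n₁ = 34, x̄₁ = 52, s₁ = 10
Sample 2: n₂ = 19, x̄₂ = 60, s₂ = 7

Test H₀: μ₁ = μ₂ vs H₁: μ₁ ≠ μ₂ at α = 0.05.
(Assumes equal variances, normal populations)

Pooled variance: s²_p = [33×10² + 18×7²]/(51) = 82.0000
s_p = 9.0554
SE = s_p×√(1/n₁ + 1/n₂) = 9.0554×√(1/34 + 1/19) = 2.5938
t = (x̄₁ - x̄₂)/SE = (52 - 60)/2.5938 = -3.0843
df = 51, t-critical = ±2.008
Decision: reject H₀

Answer: t = -3.0843, reject H₀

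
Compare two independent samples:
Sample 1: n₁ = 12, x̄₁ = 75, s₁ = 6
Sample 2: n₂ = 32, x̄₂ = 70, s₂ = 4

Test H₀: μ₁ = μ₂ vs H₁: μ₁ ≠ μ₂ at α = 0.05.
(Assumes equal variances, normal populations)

Pooled variance: s²_p = [11×6² + 31×4²]/(42) = 21.2381
s_p = 4.6085
SE = s_p×√(1/n₁ + 1/n₂) = 4.6085×√(1/12 + 1/32) = 1.5600
t = (x̄₁ - x̄₂)/SE = (75 - 70)/1.5600 = 3.2051
df = 42, t-critical = ±2.018
Decision: reject H₀

Answer: t = 3.2051, reject H₀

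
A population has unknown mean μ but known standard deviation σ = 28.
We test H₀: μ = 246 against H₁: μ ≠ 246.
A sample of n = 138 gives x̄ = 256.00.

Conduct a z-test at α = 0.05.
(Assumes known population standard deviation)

Answer: z = 4.1955, reject H₀

Derivation:
Standard error: SE = σ/√n = 28/√138 = 2.3835
z-statistic: z = (x̄ - μ₀)/SE = (256.00 - 246)/2.3835 = 4.1955
Critical value: ±1.960
p-value < 0.0001
Decision: reject H₀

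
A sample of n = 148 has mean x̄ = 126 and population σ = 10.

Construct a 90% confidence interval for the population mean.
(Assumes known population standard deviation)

Answer: (124.6478, 127.3522)

Derivation:
Confidence level: 90%, α = 0.1
z_0.05 = 1.645
SE = σ/√n = 10/√148 = 0.8220
Margin of error = 1.645 × 0.8220 = 1.3522
CI: x̄ ± margin = 126 ± 1.3522
CI: (124.6478, 127.3522)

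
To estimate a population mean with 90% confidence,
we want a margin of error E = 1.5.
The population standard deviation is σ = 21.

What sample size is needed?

z_0.05 = 1.645
n = (z×σ/E)² = (1.645×21/1.5)²
n = 530.3809
Round up: n = 531

Answer: n = 531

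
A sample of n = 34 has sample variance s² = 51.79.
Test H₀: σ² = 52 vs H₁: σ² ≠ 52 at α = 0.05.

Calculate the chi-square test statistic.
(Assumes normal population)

df = n - 1 = 33
χ² = (n-1)s²/σ₀² = 33×51.79/52 = 32.8667
Critical values: χ²_{0.975,33} = 19.047, χ²_{0.025,33} = 50.725
Rejection region: χ² < 19.047 or χ² > 50.725
Decision: fail to reject H₀

Answer: χ² = 32.8667, fail to reject H₀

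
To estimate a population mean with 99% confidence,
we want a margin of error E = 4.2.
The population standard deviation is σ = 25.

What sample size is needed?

Answer: n = 236

Derivation:
z_0.005 = 2.576
n = (z×σ/E)² = (2.576×25/4.2)²
n = 235.1111
Round up: n = 236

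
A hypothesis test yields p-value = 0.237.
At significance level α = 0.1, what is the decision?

Answer: fail to reject H₀

Derivation:
Compare p-value to α:
0.237 ≥ 0.1
Decision: fail to reject H₀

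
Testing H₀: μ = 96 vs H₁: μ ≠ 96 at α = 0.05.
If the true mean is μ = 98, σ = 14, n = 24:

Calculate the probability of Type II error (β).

Answer: β ≈ 0.8923

Derivation:
SE = σ/√n = 14/√24 = 2.8577
Critical values: μ₀ ± z_0.025×SE = 96 ± 1.960×2.8577
Acceptance region: (90.3989, 101.6011)
Under H₁ (μ = 98): z_high = (101.6011 - 98)/2.8577 = 1.2601, z_low = (90.3989 - 98)/2.8577 = -2.6599
β = P(not reject | H₁) = Φ(1.2601) - Φ(-2.6599) ≈ 0.8923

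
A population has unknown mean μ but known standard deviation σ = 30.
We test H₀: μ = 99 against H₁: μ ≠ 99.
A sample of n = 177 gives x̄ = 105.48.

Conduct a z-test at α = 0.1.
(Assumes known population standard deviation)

Standard error: SE = σ/√n = 30/√177 = 2.2549
z-statistic: z = (x̄ - μ₀)/SE = (105.48 - 99)/2.2549 = 2.8737
Critical value: ±1.645
p-value = 0.0041
Decision: reject H₀

Answer: z = 2.8737, reject H₀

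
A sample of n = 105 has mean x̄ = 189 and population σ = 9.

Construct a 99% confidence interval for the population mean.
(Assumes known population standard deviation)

Answer: (186.7375, 191.2625)

Derivation:
Confidence level: 99%, α = 0.01
z_0.005 = 2.576
SE = σ/√n = 9/√105 = 0.8783
Margin of error = 2.576 × 0.8783 = 2.2625
CI: x̄ ± margin = 189 ± 2.2625
CI: (186.7375, 191.2625)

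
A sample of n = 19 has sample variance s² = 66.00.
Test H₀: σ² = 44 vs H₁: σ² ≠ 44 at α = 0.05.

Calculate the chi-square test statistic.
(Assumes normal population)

df = n - 1 = 18
χ² = (n-1)s²/σ₀² = 18×66.00/44 = 27.0000
Critical values: χ²_{0.975,18} = 8.231, χ²_{0.025,18} = 31.526
Rejection region: χ² < 8.231 or χ² > 31.526
Decision: fail to reject H₀

Answer: χ² = 27.0000, fail to reject H₀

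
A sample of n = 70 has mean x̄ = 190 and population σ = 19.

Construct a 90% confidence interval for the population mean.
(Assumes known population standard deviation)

Answer: (186.2644, 193.7356)

Derivation:
Confidence level: 90%, α = 0.1
z_0.05 = 1.645
SE = σ/√n = 19/√70 = 2.2709
Margin of error = 1.645 × 2.2709 = 3.7356
CI: x̄ ± margin = 190 ± 3.7356
CI: (186.2644, 193.7356)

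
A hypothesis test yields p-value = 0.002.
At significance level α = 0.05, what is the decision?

Compare p-value to α:
0.002 < 0.05
Decision: reject H₀

Answer: reject H₀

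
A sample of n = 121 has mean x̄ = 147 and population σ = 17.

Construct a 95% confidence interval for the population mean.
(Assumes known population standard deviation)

Answer: (143.9708, 150.0292)

Derivation:
Confidence level: 95%, α = 0.05
z_0.025 = 1.960
SE = σ/√n = 17/√121 = 1.5455
Margin of error = 1.960 × 1.5455 = 3.0292
CI: x̄ ± margin = 147 ± 3.0292
CI: (143.9708, 150.0292)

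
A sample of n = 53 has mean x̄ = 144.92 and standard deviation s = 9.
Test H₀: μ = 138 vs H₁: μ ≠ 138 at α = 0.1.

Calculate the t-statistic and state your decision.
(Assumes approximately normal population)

df = n - 1 = 52
SE = s/√n = 9/√53 = 1.2362
t = (x̄ - μ₀)/SE = (144.92 - 138)/1.2362 = 5.5978
Critical value: t_{0.05,52} = ±1.675
p-value < 0.0001
Decision: reject H₀

Answer: t = 5.5978, reject H₀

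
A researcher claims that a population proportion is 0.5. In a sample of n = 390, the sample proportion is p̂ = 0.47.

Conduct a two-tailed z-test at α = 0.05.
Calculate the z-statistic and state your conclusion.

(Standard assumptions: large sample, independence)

H₀: p = 0.5, H₁: p ≠ 0.5
Standard error: SE = √(p₀(1-p₀)/n) = √(0.5×0.5/390) = 0.025318
z-statistic: z = (p̂ - p₀)/SE = (0.47 - 0.5)/0.025318 = -1.1849
Critical value: z_0.025 = ±1.960
p-value = 0.2361
Decision: fail to reject H₀ at α = 0.05

Answer: z = -1.1849, fail to reject H₀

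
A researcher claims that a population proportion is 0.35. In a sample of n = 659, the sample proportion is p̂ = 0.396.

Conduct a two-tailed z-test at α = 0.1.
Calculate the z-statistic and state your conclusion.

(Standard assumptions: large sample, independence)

Answer: z = 2.4758, reject H₀

Derivation:
H₀: p = 0.35, H₁: p ≠ 0.35
Standard error: SE = √(p₀(1-p₀)/n) = √(0.35×0.65/659) = 0.018580
z-statistic: z = (p̂ - p₀)/SE = (0.396 - 0.35)/0.018580 = 2.4758
Critical value: z_0.05 = ±1.645
p-value = 0.0133
Decision: reject H₀ at α = 0.1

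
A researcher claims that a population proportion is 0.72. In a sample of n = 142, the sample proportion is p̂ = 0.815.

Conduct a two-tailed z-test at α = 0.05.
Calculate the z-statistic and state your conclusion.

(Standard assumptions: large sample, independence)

H₀: p = 0.72, H₁: p ≠ 0.72
Standard error: SE = √(p₀(1-p₀)/n) = √(0.72×0.28/142) = 0.037679
z-statistic: z = (p̂ - p₀)/SE = (0.815 - 0.72)/0.037679 = 2.5213
Critical value: z_0.025 = ±1.960
p-value = 0.0117
Decision: reject H₀ at α = 0.05

Answer: z = 2.5213, reject H₀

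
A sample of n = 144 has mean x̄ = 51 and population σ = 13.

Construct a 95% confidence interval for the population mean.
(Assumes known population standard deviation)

Confidence level: 95%, α = 0.05
z_0.025 = 1.960
SE = σ/√n = 13/√144 = 1.0833
Margin of error = 1.960 × 1.0833 = 2.1233
CI: x̄ ± margin = 51 ± 2.1233
CI: (48.8767, 53.1233)

Answer: (48.8767, 53.1233)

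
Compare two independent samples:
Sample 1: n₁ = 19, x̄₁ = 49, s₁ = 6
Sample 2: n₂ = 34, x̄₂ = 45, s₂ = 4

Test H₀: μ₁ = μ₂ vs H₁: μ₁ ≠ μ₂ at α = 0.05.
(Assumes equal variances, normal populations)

Pooled variance: s²_p = [18×6² + 33×4²]/(51) = 23.0588
s_p = 4.8020
SE = s_p×√(1/n₁ + 1/n₂) = 4.8020×√(1/19 + 1/34) = 1.3754
t = (x̄₁ - x̄₂)/SE = (49 - 45)/1.3754 = 2.9082
df = 51, t-critical = ±2.008
Decision: reject H₀

Answer: t = 2.9082, reject H₀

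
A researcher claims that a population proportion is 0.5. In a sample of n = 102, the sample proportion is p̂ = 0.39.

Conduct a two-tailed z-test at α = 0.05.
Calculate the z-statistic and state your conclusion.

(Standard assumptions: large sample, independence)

H₀: p = 0.5, H₁: p ≠ 0.5
Standard error: SE = √(p₀(1-p₀)/n) = √(0.5×0.5/102) = 0.049507
z-statistic: z = (p̂ - p₀)/SE = (0.39 - 0.5)/0.049507 = -2.2219
Critical value: z_0.025 = ±1.960
p-value = 0.0263
Decision: reject H₀ at α = 0.05

Answer: z = -2.2219, reject H₀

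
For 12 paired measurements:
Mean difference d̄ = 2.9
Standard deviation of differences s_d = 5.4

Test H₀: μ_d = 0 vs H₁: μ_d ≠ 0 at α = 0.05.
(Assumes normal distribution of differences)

Answer: t = 1.8604, fail to reject H₀

Derivation:
df = n - 1 = 11
SE = s_d/√n = 5.4/√12 = 1.5588
t = d̄/SE = 2.9/1.5588 = 1.8604
Critical value: t_{0.025,11} = ±2.201
p-value ≈ 0.0898
Decision: fail to reject H₀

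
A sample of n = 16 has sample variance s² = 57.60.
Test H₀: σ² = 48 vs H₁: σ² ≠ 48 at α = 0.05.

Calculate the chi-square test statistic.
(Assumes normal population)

Answer: χ² = 18.0000, fail to reject H₀

Derivation:
df = n - 1 = 15
χ² = (n-1)s²/σ₀² = 15×57.60/48 = 18.0000
Critical values: χ²_{0.975,15} = 6.262, χ²_{0.025,15} = 27.488
Rejection region: χ² < 6.262 or χ² > 27.488
Decision: fail to reject H₀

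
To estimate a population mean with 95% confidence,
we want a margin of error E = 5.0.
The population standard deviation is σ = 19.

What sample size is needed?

Answer: n = 56

Derivation:
z_0.025 = 1.960
n = (z×σ/E)² = (1.960×19/5.0)²
n = 55.4727
Round up: n = 56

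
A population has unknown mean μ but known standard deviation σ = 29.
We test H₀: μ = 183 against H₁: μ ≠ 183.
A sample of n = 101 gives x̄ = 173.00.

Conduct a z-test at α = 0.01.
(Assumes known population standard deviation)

Standard error: SE = σ/√n = 29/√101 = 2.8856
z-statistic: z = (x̄ - μ₀)/SE = (173.00 - 183)/2.8856 = -3.4655
Critical value: ±2.576
p-value = 0.0005
Decision: reject H₀

Answer: z = -3.4655, reject H₀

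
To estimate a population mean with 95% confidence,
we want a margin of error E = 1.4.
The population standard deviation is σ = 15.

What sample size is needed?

Answer: n = 441

Derivation:
z_0.025 = 1.960
n = (z×σ/E)² = (1.960×15/1.4)²
n = 441.0000
Already a whole number: n = 441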